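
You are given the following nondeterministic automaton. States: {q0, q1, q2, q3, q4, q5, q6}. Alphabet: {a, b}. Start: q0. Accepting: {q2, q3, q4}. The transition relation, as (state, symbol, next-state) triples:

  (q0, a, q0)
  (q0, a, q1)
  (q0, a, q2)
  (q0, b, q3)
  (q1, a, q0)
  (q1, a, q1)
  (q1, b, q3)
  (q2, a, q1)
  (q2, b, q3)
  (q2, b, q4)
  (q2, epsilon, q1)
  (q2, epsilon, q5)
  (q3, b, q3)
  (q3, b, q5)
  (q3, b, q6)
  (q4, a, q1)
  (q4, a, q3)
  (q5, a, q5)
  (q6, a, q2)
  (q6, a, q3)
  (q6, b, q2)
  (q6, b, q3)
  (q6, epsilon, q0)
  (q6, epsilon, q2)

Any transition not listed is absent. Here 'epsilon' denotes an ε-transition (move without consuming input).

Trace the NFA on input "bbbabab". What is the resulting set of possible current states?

Start in {q0}.
Read 'b': q0→{q3}; now {q3}.
Read 'b': q3→{q3, q5, q6}; union {q3, q5, q6}; ε-closure = {q0, q1, q2, q3, q5, q6}.
Read 'b': q0→{q3}, q1→{q3}, q2→{q3, q4}, q3→{q3, q5, q6}, q5→∅, q6→{q2, q3}; union {q2, q3, q4, q5, q6}; ε-closure = {q0, q1, q2, q3, q4, q5, q6}.
Read 'a': q0→{q0, q1, q2}, q1→{q0, q1}, q2→{q1}, q3→∅, q4→{q1, q3}, q5→{q5}, q6→{q2, q3}; now {q0, q1, q2, q3, q5}.
Read 'b': q0→{q3}, q1→{q3}, q2→{q3, q4}, q3→{q3, q5, q6}, q5→∅; union {q3, q4, q5, q6}; ε-closure = {q0, q1, q2, q3, q4, q5, q6}.
Read 'a': q0→{q0, q1, q2}, q1→{q0, q1}, q2→{q1}, q3→∅, q4→{q1, q3}, q5→{q5}, q6→{q2, q3}; now {q0, q1, q2, q3, q5}.
Read 'b': q0→{q3}, q1→{q3}, q2→{q3, q4}, q3→{q3, q5, q6}, q5→∅; union {q3, q4, q5, q6}; ε-closure = {q0, q1, q2, q3, q4, q5, q6}.

{q0, q1, q2, q3, q4, q5, q6}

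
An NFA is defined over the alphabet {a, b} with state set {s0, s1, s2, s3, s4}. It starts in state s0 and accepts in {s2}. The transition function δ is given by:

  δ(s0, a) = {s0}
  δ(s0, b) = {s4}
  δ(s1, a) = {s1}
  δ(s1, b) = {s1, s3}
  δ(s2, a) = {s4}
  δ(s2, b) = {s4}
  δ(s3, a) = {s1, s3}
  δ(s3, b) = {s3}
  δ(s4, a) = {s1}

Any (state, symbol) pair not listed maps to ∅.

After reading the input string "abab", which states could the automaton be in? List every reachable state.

{s1, s3}

Start in {s0}.
Read 'a': s0→{s0}; now {s0}.
Read 'b': s0→{s4}; now {s4}.
Read 'a': s4→{s1}; now {s1}.
Read 'b': s1→{s1, s3}; now {s1, s3}.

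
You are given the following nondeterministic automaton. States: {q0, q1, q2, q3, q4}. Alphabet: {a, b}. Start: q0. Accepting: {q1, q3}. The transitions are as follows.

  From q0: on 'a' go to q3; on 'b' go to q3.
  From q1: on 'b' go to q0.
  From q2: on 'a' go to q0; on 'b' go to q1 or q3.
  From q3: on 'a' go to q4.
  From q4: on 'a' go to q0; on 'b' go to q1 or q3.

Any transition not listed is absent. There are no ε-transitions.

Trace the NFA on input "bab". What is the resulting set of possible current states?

{q1, q3}

Start in {q0}.
Read 'b': q0→{q3}; now {q3}.
Read 'a': q3→{q4}; now {q4}.
Read 'b': q4→{q1, q3}; now {q1, q3}.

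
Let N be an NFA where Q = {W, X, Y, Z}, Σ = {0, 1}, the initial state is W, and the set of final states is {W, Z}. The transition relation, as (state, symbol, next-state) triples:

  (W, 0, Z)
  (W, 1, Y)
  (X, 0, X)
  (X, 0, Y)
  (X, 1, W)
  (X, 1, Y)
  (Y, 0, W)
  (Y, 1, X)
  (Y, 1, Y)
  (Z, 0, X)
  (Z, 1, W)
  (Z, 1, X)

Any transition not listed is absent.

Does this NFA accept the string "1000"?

Start in {W}.
Read '1': {W} → {Y}.
Read '0': {Y} → {W}.
Read '0': {W} → {Z}.
Read '0': {Z} → {X}.
The final set {X} contains no accepting state.

No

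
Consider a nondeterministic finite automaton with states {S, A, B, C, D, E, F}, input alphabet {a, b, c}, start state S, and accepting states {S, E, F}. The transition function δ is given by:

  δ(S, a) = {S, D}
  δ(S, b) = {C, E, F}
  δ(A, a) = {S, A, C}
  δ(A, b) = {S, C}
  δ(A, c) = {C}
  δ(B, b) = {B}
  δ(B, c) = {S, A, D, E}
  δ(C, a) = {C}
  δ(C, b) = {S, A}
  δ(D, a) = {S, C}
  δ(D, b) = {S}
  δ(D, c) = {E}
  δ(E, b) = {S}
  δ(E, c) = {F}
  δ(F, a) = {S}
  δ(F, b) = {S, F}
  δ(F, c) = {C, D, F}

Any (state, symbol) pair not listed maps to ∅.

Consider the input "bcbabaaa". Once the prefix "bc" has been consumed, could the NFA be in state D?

Yes

Start in {S}.
Read 'b': {S} → {C, E, F}.
Read 'c': {C, E, F} → {C, D, F}.
State D is in {C, D, F}.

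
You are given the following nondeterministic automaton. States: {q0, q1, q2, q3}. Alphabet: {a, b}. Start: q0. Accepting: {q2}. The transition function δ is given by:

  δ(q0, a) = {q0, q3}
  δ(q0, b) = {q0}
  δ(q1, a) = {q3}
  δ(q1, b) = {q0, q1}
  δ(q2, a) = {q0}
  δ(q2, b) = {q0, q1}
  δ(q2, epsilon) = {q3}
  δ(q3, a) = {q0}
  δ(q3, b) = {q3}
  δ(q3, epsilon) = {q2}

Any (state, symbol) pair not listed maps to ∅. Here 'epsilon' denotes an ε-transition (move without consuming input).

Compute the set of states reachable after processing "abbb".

Start in {q0}.
Read 'a': q0→{q0, q3}; union {q0, q3}; ε-closure = {q0, q2, q3}.
Read 'b': q0→{q0}, q2→{q0, q1}, q3→{q3}; union {q0, q1, q3}; ε-closure = {q0, q1, q2, q3}.
Read 'b': q0→{q0}, q1→{q0, q1}, q2→{q0, q1}, q3→{q3}; union {q0, q1, q3}; ε-closure = {q0, q1, q2, q3}.
Read 'b': q0→{q0}, q1→{q0, q1}, q2→{q0, q1}, q3→{q3}; union {q0, q1, q3}; ε-closure = {q0, q1, q2, q3}.

{q0, q1, q2, q3}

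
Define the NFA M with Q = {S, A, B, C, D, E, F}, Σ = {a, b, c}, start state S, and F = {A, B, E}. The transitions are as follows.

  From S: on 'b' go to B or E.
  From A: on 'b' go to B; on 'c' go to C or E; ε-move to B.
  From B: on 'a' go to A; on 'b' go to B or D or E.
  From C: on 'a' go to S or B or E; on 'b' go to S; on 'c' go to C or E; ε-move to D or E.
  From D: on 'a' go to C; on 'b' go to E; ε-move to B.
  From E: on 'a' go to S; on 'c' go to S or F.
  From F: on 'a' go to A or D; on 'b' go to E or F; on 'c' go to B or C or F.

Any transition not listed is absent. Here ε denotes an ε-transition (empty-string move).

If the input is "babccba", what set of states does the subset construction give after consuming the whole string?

{S, A, B, C, D, E}

Start in {S}.
Read 'b': S→{B, E}; now {B, E}.
Read 'a': B→{A}, E→{S}; union {S, A}; ε-closure = {S, A, B}.
Read 'b': S→{B, E}, A→{B}, B→{B, D, E}; now {B, D, E}.
Read 'c': B→∅, D→∅, E→{S, F}; now {S, F}.
Read 'c': S→∅, F→{B, C, F}; union {B, C, F}; ε-closure = {B, C, D, E, F}.
Read 'b': B→{B, D, E}, C→{S}, D→{E}, E→∅, F→{E, F}; now {S, B, D, E, F}.
Read 'a': S→∅, B→{A}, D→{C}, E→{S}, F→{A, D}; union {S, A, C, D}; ε-closure = {S, A, B, C, D, E}.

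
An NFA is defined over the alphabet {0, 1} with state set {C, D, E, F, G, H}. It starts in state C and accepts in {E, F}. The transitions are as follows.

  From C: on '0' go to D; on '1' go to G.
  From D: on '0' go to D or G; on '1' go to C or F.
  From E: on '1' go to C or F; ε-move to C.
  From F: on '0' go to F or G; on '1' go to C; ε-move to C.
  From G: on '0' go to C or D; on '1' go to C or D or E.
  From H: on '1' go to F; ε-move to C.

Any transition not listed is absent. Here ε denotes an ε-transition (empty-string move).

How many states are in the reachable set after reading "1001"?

Start in {C}.
Read '1': {C} → {G}.
Read '0': {G} → {C, D}.
Read '0': {C, D} → {D, G}.
Read '1': {D, G} → {C, D, E, F}.
That set has 4 states.

4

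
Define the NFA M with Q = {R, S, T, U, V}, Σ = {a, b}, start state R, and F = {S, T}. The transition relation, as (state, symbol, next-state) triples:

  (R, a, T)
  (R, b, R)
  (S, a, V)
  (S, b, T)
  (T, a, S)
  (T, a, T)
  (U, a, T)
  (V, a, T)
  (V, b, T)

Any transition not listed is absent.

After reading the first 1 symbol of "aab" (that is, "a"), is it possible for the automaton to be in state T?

Start in {R}.
Read 'a': {R} → {T}.
State T is in {T}.

Yes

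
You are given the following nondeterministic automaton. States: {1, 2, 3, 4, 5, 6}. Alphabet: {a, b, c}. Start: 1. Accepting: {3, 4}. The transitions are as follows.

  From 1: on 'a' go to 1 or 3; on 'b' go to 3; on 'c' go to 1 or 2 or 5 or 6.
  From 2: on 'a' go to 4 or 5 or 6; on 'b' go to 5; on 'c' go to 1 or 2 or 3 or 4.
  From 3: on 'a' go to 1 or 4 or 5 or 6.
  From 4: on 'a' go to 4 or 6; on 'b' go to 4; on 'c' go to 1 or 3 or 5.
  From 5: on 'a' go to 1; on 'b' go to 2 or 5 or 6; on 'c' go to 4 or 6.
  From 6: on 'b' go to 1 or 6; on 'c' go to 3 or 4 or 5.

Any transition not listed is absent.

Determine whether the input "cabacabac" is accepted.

Yes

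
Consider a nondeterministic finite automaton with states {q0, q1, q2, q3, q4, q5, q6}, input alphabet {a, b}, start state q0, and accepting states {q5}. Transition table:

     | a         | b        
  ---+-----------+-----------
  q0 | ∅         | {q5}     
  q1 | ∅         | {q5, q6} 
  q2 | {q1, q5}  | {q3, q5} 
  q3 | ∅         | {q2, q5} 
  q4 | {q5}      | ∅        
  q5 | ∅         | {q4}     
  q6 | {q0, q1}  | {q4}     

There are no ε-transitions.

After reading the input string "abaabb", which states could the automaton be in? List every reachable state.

∅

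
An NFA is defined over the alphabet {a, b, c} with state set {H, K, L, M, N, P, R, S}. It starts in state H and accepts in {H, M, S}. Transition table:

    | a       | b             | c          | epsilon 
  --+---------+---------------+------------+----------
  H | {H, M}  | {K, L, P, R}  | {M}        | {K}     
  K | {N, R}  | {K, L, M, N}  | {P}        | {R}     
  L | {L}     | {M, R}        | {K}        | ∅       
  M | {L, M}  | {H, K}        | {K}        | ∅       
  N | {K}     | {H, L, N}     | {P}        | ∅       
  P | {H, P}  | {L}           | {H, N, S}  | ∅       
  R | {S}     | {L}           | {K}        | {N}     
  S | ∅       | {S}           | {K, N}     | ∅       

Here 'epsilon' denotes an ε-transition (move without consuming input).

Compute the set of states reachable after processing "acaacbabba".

{H, K, L, M, N, P, R, S}

Start: ε-closure({H}) = {H, K, N, R}.
Read 'a': H→{H, M}, K→{N, R}, N→{K}, R→{S}; now {H, K, M, N, R, S}.
Read 'c': H→{M}, K→{P}, M→{K}, N→{P}, R→{K}, S→{K, N}; union {K, M, N, P}; ε-closure = {K, M, N, P, R}.
Read 'a': K→{N, R}, M→{L, M}, N→{K}, P→{H, P}, R→{S}; now {H, K, L, M, N, P, R, S}.
Read 'a': H→{H, M}, K→{N, R}, L→{L}, M→{L, M}, N→{K}, P→{H, P}, R→{S}, S→∅; now {H, K, L, M, N, P, R, S}.
Read 'c': H→{M}, K→{P}, L→{K}, M→{K}, N→{P}, P→{H, N, S}, R→{K}, S→{K, N}; union {H, K, M, N, P, S}; ε-closure = {H, K, M, N, P, R, S}.
Read 'b': H→{K, L, P, R}, K→{K, L, M, N}, M→{H, K}, N→{H, L, N}, P→{L}, R→{L}, S→{S}; now {H, K, L, M, N, P, R, S}.
Read 'a': H→{H, M}, K→{N, R}, L→{L}, M→{L, M}, N→{K}, P→{H, P}, R→{S}, S→∅; now {H, K, L, M, N, P, R, S}.
Read 'b': H→{K, L, P, R}, K→{K, L, M, N}, L→{M, R}, M→{H, K}, N→{H, L, N}, P→{L}, R→{L}, S→{S}; now {H, K, L, M, N, P, R, S}.
Read 'b': H→{K, L, P, R}, K→{K, L, M, N}, L→{M, R}, M→{H, K}, N→{H, L, N}, P→{L}, R→{L}, S→{S}; now {H, K, L, M, N, P, R, S}.
Read 'a': H→{H, M}, K→{N, R}, L→{L}, M→{L, M}, N→{K}, P→{H, P}, R→{S}, S→∅; now {H, K, L, M, N, P, R, S}.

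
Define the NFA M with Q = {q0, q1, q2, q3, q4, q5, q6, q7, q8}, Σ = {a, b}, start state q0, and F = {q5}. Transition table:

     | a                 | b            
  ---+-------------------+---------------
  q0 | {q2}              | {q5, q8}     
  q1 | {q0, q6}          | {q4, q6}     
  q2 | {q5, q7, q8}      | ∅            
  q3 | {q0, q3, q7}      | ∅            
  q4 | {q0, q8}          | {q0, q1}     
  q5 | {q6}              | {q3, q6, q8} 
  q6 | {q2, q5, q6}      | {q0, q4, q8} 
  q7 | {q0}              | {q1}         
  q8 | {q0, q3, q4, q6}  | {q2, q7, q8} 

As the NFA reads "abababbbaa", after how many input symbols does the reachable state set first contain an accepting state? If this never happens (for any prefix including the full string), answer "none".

Start in {q0}.
Read 'a': q0→{q2}; now {q2}.
Read 'b': q2→∅; now ∅.
The set is empty and remains empty for the remaining 8 symbols.
No reachable set along the way intersects F.

none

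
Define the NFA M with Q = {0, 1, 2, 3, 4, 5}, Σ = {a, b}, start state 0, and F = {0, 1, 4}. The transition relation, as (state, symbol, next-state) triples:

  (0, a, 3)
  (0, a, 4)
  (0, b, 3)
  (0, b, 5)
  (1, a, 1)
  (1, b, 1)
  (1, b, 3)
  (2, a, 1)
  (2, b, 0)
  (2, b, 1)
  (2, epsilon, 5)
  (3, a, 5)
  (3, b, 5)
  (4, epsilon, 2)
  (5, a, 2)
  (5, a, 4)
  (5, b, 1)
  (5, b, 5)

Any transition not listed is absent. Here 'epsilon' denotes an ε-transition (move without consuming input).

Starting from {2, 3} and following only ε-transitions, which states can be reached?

Begin with {2, 3}.
ε-move 2 → 5; add 5.

{2, 3, 5}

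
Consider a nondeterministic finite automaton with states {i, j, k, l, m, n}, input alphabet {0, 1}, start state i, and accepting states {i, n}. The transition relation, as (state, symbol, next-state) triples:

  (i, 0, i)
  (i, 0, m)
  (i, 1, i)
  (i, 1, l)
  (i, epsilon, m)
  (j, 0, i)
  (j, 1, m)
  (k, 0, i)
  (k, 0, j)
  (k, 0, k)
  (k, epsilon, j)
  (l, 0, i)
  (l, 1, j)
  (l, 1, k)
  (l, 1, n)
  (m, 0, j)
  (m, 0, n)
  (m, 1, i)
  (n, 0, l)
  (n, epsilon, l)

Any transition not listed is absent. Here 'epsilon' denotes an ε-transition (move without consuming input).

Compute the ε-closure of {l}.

Begin with {l}.
No ε-moves leave this set, so the closure equals the set itself.

{l}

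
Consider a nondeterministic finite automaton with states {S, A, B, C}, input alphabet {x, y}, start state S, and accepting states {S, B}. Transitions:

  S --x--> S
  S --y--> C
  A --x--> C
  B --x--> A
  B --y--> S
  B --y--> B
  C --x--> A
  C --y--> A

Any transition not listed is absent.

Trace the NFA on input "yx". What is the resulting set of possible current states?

Start in {S}.
Read 'y': S→{C}; now {C}.
Read 'x': C→{A}; now {A}.

{A}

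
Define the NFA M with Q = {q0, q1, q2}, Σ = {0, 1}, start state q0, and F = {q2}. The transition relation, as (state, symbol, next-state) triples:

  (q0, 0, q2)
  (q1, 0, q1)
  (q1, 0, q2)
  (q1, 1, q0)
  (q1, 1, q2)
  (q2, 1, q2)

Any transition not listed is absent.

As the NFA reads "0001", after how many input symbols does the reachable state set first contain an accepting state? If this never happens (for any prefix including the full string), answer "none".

Start in {q0}.
Read '0': q0→{q2}; now {q2}.
None of the earlier sets intersect F, but {q2} does.

1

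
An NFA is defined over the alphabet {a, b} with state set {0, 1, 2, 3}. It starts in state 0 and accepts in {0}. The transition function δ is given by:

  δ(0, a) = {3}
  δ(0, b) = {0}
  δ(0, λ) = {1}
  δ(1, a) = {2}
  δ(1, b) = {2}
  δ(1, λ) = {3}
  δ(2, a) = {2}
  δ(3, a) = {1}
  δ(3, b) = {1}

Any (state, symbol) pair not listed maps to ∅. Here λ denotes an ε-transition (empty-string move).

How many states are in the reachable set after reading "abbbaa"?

Start: ε-closure({0}) = {0, 1, 3}.
Read 'a': 0→{3}, 1→{2}, 3→{1}; now {1, 2, 3}.
Read 'b': 1→{2}, 2→∅, 3→{1}; union {1, 2}; ε-closure = {1, 2, 3}.
Read 'b': 1→{2}, 2→∅, 3→{1}; union {1, 2}; ε-closure = {1, 2, 3}.
Read 'b': 1→{2}, 2→∅, 3→{1}; union {1, 2}; ε-closure = {1, 2, 3}.
Read 'a': 1→{2}, 2→{2}, 3→{1}; union {1, 2}; ε-closure = {1, 2, 3}.
Read 'a': 1→{2}, 2→{2}, 3→{1}; union {1, 2}; ε-closure = {1, 2, 3}.
That set has 3 states.

3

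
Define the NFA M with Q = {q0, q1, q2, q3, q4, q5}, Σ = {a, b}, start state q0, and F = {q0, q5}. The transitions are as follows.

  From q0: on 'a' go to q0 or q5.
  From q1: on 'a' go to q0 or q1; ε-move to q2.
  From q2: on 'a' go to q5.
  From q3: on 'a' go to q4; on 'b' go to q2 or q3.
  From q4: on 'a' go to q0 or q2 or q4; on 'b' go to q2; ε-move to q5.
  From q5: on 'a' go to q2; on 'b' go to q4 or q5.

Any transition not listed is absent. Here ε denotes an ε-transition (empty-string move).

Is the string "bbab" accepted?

Start in {q0}.
Read 'b': q0→∅; now ∅.
The set is empty and remains empty for the remaining 3 symbols.
The final set ∅ contains no accepting state.

No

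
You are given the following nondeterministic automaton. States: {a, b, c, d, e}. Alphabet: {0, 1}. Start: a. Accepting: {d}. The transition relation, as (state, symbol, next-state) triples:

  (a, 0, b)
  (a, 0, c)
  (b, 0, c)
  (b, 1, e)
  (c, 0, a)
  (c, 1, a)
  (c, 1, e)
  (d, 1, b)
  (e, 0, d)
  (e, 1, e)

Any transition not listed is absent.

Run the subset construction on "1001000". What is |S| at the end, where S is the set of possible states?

0

Start in {a}.
Read '1': a→∅; now ∅.
The set is empty and remains empty for the remaining 6 symbols.
That set has 0 states.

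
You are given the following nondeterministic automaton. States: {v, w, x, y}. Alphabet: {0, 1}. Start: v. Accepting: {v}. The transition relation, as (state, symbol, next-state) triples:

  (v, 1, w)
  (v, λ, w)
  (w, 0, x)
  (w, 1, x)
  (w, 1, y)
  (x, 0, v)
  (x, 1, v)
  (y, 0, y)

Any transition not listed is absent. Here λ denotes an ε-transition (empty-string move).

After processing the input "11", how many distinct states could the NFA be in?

4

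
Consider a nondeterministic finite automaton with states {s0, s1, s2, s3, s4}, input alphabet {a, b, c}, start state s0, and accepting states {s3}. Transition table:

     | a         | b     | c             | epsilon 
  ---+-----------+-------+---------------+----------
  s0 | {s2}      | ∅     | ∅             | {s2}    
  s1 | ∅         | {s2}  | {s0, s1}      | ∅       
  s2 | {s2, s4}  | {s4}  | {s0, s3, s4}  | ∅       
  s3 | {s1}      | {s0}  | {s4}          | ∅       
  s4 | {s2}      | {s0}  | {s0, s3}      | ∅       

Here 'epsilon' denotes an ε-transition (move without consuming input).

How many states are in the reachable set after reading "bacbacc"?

Start: ε-closure({s0}) = {s0, s2}.
Read 'b': s0→∅, s2→{s4}; now {s4}.
Read 'a': s4→{s2}; now {s2}.
Read 'c': s2→{s0, s3, s4}; union {s0, s3, s4}; ε-closure = {s0, s2, s3, s4}.
Read 'b': s0→∅, s2→{s4}, s3→{s0}, s4→{s0}; union {s0, s4}; ε-closure = {s0, s2, s4}.
Read 'a': s0→{s2}, s2→{s2, s4}, s4→{s2}; now {s2, s4}.
Read 'c': s2→{s0, s3, s4}, s4→{s0, s3}; union {s0, s3, s4}; ε-closure = {s0, s2, s3, s4}.
Read 'c': s0→∅, s2→{s0, s3, s4}, s3→{s4}, s4→{s0, s3}; union {s0, s3, s4}; ε-closure = {s0, s2, s3, s4}.
That set has 4 states.

4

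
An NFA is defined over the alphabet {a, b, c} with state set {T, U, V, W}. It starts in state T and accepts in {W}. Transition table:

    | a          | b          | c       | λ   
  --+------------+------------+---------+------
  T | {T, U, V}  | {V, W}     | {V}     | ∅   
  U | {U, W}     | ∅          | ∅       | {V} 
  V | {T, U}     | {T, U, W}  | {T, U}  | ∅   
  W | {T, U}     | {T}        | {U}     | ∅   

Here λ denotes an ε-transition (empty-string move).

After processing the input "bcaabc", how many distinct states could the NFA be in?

Start in {T}.
Read 'b': T→{V, W}; now {V, W}.
Read 'c': V→{T, U}, W→{U}; union {T, U}; ε-closure = {T, U, V}.
Read 'a': T→{T, U, V}, U→{U, W}, V→{T, U}; now {T, U, V, W}.
Read 'a': T→{T, U, V}, U→{U, W}, V→{T, U}, W→{T, U}; now {T, U, V, W}.
Read 'b': T→{V, W}, U→∅, V→{T, U, W}, W→{T}; now {T, U, V, W}.
Read 'c': T→{V}, U→∅, V→{T, U}, W→{U}; now {T, U, V}.
That set has 3 states.

3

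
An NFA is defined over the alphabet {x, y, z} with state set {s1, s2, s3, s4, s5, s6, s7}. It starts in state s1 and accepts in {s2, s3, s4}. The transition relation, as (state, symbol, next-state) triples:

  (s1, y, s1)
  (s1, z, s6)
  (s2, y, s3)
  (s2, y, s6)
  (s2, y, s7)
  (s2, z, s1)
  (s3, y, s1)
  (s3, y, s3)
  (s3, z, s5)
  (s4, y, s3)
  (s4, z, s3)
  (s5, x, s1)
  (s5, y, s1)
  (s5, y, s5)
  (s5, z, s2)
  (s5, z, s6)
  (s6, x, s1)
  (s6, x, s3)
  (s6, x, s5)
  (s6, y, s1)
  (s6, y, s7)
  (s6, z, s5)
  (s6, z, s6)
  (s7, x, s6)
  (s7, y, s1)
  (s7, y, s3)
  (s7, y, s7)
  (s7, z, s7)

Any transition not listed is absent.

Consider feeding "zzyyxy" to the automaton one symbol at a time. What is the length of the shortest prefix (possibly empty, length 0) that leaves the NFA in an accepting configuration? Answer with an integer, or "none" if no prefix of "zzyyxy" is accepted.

Start in {s1}.
Read 'z': s1→{s6}; now {s6}.
Read 'z': s6→{s5, s6}; now {s5, s6}.
Read 'y': s5→{s1, s5}, s6→{s1, s7}; now {s1, s5, s7}.
Read 'y': s1→{s1}, s5→{s1, s5}, s7→{s1, s3, s7}; now {s1, s3, s5, s7}.
None of the earlier sets intersect F, but {s1, s3, s5, s7} does.

4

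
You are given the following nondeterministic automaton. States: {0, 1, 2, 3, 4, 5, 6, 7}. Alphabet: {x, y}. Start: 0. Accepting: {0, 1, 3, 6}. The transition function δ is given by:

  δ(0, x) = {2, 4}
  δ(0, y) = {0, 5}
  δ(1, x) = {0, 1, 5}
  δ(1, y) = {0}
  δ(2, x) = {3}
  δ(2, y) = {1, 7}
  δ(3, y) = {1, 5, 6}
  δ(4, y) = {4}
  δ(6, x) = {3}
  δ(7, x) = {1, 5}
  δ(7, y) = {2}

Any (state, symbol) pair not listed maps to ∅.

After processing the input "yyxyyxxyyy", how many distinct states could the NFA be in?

Start in {0}.
Read 'y': 0→{0, 5}; now {0, 5}.
Read 'y': 0→{0, 5}, 5→∅; now {0, 5}.
Read 'x': 0→{2, 4}, 5→∅; now {2, 4}.
Read 'y': 2→{1, 7}, 4→{4}; now {1, 4, 7}.
Read 'y': 1→{0}, 4→{4}, 7→{2}; now {0, 2, 4}.
Read 'x': 0→{2, 4}, 2→{3}, 4→∅; now {2, 3, 4}.
Read 'x': 2→{3}, 3→∅, 4→∅; now {3}.
Read 'y': 3→{1, 5, 6}; now {1, 5, 6}.
Read 'y': 1→{0}, 5→∅, 6→∅; now {0}.
Read 'y': 0→{0, 5}; now {0, 5}.
That set has 2 states.

2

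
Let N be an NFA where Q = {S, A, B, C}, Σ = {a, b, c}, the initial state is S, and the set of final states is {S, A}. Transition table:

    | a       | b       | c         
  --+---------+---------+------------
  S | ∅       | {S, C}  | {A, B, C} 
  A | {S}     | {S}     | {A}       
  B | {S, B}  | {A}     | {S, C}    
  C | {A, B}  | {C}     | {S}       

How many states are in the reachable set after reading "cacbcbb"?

Start in {S}.
Read 'c': S→{A, B, C}; now {A, B, C}.
Read 'a': A→{S}, B→{S, B}, C→{A, B}; now {S, A, B}.
Read 'c': S→{A, B, C}, A→{A}, B→{S, C}; now {S, A, B, C}.
Read 'b': S→{S, C}, A→{S}, B→{A}, C→{C}; now {S, A, C}.
Read 'c': S→{A, B, C}, A→{A}, C→{S}; now {S, A, B, C}.
Read 'b': S→{S, C}, A→{S}, B→{A}, C→{C}; now {S, A, C}.
Read 'b': S→{S, C}, A→{S}, C→{C}; now {S, C}.
That set has 2 states.

2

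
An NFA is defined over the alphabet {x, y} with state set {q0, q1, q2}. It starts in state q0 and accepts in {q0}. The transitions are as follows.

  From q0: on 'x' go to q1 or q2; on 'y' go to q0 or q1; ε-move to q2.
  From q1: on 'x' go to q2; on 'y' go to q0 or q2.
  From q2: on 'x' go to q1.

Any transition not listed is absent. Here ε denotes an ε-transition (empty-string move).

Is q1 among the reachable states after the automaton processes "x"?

Start: ε-closure({q0}) = {q0, q2}.
Read 'x': q0→{q1, q2}, q2→{q1}; now {q1, q2}.
State q1 is in {q1, q2}.

Yes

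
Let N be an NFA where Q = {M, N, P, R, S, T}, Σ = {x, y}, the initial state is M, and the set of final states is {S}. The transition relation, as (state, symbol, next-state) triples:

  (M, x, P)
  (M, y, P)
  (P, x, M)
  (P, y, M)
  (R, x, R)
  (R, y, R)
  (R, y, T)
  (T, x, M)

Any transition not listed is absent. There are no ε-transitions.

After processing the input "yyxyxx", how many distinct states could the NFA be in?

Start in {M}.
Read 'y': M→{P}; now {P}.
Read 'y': P→{M}; now {M}.
Read 'x': M→{P}; now {P}.
Read 'y': P→{M}; now {M}.
Read 'x': M→{P}; now {P}.
Read 'x': P→{M}; now {M}.
That set has 1 state.

1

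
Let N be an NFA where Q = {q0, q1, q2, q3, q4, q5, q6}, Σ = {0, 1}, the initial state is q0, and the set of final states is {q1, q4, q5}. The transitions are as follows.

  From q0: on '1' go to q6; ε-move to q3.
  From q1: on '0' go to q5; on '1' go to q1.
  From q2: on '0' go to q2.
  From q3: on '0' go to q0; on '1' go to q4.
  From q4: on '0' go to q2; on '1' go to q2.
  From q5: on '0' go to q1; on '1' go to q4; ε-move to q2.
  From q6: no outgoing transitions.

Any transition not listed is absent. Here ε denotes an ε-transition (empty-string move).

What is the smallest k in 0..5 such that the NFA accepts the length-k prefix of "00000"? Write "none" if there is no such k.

Start: ε-closure({q0}) = {q0, q3}.
Read '0': {q0, q3} → {q0, q3}.
Read '0': {q0, q3} → {q0, q3}.
Read '0': {q0, q3} → {q0, q3}.
Read '0': {q0, q3} → {q0, q3}.
Read '0': {q0, q3} → {q0, q3}.
No reachable set along the way intersects F.

none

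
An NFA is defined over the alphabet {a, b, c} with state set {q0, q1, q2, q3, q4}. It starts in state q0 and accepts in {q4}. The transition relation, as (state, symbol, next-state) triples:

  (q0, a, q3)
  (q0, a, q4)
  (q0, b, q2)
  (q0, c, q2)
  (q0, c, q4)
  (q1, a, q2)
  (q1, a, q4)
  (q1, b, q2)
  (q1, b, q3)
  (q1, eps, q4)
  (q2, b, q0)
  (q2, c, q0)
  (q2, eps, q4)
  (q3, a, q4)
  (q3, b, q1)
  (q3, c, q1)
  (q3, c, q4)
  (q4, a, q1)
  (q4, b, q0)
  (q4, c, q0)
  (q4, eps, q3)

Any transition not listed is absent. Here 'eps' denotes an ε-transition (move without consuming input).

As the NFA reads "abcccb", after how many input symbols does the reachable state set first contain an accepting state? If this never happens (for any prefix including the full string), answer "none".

Start in {q0}.
Read 'a': q0→{q3, q4}; now {q3, q4}.
None of the earlier sets intersect F, but {q3, q4} does.

1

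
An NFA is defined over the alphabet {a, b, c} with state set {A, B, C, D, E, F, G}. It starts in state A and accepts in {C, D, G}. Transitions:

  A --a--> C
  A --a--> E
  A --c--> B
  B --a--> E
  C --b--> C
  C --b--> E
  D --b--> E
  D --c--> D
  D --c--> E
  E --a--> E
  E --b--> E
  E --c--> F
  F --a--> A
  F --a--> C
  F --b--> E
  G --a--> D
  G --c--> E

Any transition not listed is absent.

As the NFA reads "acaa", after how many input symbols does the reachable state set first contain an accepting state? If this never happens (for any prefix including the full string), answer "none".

1

Start in {A}.
Read 'a': {A} → {C, E}.
None of the earlier sets intersect F, but {C, E} does.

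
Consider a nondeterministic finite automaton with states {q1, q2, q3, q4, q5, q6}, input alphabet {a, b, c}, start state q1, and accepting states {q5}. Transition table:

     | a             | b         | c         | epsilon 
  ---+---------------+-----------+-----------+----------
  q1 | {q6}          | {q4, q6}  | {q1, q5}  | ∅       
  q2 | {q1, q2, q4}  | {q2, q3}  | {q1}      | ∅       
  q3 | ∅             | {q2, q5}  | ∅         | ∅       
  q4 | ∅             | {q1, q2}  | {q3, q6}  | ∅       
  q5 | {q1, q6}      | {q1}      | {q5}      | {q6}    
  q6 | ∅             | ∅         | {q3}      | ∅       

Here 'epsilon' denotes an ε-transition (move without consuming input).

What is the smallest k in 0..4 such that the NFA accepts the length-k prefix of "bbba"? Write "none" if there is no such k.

none

Start in {q1}.
Read 'b': q1→{q4, q6}; now {q4, q6}.
Read 'b': q4→{q1, q2}, q6→∅; now {q1, q2}.
Read 'b': q1→{q4, q6}, q2→{q2, q3}; now {q2, q3, q4, q6}.
Read 'a': q2→{q1, q2, q4}, q3→∅, q4→∅, q6→∅; now {q1, q2, q4}.
No reachable set along the way intersects F.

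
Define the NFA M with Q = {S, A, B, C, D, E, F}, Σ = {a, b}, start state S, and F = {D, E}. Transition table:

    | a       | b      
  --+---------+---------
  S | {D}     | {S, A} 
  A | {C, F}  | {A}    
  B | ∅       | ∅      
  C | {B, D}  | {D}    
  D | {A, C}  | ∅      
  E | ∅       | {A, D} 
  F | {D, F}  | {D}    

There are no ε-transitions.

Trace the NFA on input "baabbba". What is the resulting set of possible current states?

{C, F}

Start in {S}.
Read 'b': S→{S, A}; now {S, A}.
Read 'a': S→{D}, A→{C, F}; now {C, D, F}.
Read 'a': C→{B, D}, D→{A, C}, F→{D, F}; now {A, B, C, D, F}.
Read 'b': A→{A}, B→∅, C→{D}, D→∅, F→{D}; now {A, D}.
Read 'b': A→{A}, D→∅; now {A}.
Read 'b': A→{A}; now {A}.
Read 'a': A→{C, F}; now {C, F}.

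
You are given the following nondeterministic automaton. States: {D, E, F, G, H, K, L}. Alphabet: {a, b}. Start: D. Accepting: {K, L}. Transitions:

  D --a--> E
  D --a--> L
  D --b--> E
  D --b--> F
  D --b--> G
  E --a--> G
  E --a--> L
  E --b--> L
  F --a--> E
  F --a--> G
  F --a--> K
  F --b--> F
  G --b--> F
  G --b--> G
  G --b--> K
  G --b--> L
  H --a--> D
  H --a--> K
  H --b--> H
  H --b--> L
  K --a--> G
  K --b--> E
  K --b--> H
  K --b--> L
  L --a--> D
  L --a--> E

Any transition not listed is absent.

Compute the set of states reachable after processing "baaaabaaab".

Start in {D}.
Read 'b': D→{E, F, G}; now {E, F, G}.
Read 'a': E→{G, L}, F→{E, G, K}, G→∅; now {E, G, K, L}.
Read 'a': E→{G, L}, G→∅, K→{G}, L→{D, E}; now {D, E, G, L}.
Read 'a': D→{E, L}, E→{G, L}, G→∅, L→{D, E}; now {D, E, G, L}.
Read 'a': D→{E, L}, E→{G, L}, G→∅, L→{D, E}; now {D, E, G, L}.
Read 'b': D→{E, F, G}, E→{L}, G→{F, G, K, L}, L→∅; now {E, F, G, K, L}.
Read 'a': E→{G, L}, F→{E, G, K}, G→∅, K→{G}, L→{D, E}; now {D, E, G, K, L}.
Read 'a': D→{E, L}, E→{G, L}, G→∅, K→{G}, L→{D, E}; now {D, E, G, L}.
Read 'a': D→{E, L}, E→{G, L}, G→∅, L→{D, E}; now {D, E, G, L}.
Read 'b': D→{E, F, G}, E→{L}, G→{F, G, K, L}, L→∅; now {E, F, G, K, L}.

{E, F, G, K, L}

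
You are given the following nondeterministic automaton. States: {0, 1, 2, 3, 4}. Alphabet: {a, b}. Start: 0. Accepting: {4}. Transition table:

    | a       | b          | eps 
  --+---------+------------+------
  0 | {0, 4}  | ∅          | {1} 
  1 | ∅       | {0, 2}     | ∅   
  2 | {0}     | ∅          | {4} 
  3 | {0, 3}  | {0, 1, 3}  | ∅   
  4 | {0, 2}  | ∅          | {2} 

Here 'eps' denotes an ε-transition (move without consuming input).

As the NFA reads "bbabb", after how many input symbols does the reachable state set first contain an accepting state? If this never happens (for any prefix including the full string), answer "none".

1

Start: ε-closure({0}) = {0, 1}.
Read 'b': 0→∅, 1→{0, 2}; union {0, 2}; ε-closure = {0, 1, 2, 4}.
None of the earlier sets intersect F, but {0, 1, 2, 4} does.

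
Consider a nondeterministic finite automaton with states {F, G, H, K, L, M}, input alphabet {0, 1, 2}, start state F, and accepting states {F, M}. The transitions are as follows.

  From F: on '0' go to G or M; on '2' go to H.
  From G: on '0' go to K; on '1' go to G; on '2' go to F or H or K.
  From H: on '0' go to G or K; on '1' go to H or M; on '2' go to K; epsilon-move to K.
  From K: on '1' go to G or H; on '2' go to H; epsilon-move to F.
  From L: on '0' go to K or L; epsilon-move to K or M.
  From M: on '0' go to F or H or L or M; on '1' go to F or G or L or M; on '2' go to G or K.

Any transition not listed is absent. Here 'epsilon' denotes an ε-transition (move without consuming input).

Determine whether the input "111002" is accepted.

No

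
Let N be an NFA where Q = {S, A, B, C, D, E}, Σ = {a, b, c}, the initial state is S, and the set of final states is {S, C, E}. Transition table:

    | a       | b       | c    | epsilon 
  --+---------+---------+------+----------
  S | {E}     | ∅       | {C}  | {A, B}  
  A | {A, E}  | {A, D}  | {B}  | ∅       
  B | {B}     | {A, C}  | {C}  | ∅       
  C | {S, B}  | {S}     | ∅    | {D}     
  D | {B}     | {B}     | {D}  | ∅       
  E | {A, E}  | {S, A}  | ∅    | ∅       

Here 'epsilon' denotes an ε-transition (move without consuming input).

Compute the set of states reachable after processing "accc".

{D}

Start: ε-closure({S}) = {S, A, B}.
Read 'a': {S, A, B} → {A, B, E}.
Read 'c': {A, B, E} → {B, C, D}.
Read 'c': {B, C, D} → {C, D}.
Read 'c': {C, D} → {D}.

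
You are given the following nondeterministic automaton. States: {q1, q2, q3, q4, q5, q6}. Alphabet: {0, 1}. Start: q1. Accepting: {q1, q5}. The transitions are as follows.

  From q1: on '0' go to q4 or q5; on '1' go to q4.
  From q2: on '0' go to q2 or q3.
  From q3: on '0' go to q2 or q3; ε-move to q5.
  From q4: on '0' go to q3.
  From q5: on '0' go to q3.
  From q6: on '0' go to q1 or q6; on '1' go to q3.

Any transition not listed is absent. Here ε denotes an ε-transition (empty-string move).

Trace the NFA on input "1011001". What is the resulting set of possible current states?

Start in {q1}.
Read '1': {q1} → {q4}.
Read '0': {q4} → {q3, q5}.
Read '1': {q3, q5} → ∅.
The set is empty and remains empty for the remaining 4 symbols.

∅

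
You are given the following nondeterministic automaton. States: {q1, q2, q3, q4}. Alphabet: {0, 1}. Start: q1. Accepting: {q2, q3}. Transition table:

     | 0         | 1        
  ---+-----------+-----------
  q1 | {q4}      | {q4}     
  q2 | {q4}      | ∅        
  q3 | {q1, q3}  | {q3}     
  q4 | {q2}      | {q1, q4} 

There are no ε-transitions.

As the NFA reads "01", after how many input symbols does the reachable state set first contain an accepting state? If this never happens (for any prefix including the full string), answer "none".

none

Start in {q1}.
Read '0': {q1} → {q4}.
Read '1': {q4} → {q1, q4}.
No reachable set along the way intersects F.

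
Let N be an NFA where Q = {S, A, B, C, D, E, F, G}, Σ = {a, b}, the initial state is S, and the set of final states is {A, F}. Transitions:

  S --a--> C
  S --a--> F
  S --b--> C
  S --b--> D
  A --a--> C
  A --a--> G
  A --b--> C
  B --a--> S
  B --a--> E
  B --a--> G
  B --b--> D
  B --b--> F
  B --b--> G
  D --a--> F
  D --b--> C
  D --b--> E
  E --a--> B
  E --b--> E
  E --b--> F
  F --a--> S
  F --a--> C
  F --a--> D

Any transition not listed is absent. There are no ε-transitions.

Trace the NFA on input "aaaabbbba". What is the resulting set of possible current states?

Start in {S}.
Read 'a': S→{C, F}; now {C, F}.
Read 'a': C→∅, F→{S, C, D}; now {S, C, D}.
Read 'a': S→{C, F}, C→∅, D→{F}; now {C, F}.
Read 'a': C→∅, F→{S, C, D}; now {S, C, D}.
Read 'b': S→{C, D}, C→∅, D→{C, E}; now {C, D, E}.
Read 'b': C→∅, D→{C, E}, E→{E, F}; now {C, E, F}.
Read 'b': C→∅, E→{E, F}, F→∅; now {E, F}.
Read 'b': E→{E, F}, F→∅; now {E, F}.
Read 'a': E→{B}, F→{S, C, D}; now {S, B, C, D}.

{S, B, C, D}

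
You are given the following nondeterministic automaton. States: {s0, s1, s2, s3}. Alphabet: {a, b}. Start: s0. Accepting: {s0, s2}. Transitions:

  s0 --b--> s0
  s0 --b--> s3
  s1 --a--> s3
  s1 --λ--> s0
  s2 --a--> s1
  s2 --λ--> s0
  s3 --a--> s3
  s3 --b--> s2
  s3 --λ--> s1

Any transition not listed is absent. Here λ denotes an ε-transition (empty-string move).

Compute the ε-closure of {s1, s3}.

Begin with {s1, s3}.
ε-move s1 → s0; add s0.

{s0, s1, s3}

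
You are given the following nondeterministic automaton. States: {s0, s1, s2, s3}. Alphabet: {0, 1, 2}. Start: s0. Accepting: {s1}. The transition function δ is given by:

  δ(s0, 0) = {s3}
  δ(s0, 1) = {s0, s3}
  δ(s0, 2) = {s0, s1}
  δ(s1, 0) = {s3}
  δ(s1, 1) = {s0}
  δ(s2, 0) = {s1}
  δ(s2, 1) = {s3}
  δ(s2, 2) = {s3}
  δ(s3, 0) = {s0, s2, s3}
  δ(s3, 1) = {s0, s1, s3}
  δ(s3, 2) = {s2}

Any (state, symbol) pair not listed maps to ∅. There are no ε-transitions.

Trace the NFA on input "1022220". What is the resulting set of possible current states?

{s0, s1, s2, s3}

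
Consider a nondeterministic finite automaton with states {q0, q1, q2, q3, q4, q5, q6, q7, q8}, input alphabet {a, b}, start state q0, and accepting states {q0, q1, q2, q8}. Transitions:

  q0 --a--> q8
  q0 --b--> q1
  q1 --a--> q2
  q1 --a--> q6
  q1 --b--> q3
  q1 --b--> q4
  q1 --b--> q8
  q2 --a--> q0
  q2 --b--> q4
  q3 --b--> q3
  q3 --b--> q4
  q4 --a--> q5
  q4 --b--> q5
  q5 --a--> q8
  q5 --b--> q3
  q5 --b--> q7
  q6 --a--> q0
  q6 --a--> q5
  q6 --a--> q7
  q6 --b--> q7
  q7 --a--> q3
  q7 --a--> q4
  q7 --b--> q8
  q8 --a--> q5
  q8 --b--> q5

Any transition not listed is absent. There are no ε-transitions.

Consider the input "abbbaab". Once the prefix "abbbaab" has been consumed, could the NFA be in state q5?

Yes

Start in {q0}.
Read 'a': {q0} → {q8}.
Read 'b': {q8} → {q5}.
Read 'b': {q5} → {q3, q7}.
Read 'b': {q3, q7} → {q3, q4, q8}.
Read 'a': {q3, q4, q8} → {q5}.
Read 'a': {q5} → {q8}.
Read 'b': {q8} → {q5}.
State q5 is in {q5}.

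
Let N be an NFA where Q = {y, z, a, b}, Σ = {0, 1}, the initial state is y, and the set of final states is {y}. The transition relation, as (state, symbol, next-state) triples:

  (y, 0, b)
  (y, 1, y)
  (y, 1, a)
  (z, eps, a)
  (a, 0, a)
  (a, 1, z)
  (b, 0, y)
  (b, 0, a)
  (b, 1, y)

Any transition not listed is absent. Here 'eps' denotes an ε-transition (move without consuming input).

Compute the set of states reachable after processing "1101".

{y, z, a}

Start in {y}.
Read '1': {y} → {y, a}.
Read '1': {y, a} → {y, z, a}.
Read '0': {y, z, a} → {a, b}.
Read '1': {a, b} → {y, z, a}.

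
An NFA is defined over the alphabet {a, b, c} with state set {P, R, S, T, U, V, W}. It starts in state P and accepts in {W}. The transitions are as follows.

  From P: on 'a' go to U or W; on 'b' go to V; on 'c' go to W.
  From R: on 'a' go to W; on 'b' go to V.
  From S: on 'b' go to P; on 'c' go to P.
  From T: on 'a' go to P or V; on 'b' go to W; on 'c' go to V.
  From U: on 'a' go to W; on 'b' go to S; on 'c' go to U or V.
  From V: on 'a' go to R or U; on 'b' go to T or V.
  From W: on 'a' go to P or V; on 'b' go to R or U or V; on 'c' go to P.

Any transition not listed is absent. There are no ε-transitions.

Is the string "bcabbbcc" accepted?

Start in {P}.
Read 'b': {P} → {V}.
Read 'c': {V} → ∅.
The set is empty and remains empty for the remaining 6 symbols.
The final set ∅ contains no accepting state.

No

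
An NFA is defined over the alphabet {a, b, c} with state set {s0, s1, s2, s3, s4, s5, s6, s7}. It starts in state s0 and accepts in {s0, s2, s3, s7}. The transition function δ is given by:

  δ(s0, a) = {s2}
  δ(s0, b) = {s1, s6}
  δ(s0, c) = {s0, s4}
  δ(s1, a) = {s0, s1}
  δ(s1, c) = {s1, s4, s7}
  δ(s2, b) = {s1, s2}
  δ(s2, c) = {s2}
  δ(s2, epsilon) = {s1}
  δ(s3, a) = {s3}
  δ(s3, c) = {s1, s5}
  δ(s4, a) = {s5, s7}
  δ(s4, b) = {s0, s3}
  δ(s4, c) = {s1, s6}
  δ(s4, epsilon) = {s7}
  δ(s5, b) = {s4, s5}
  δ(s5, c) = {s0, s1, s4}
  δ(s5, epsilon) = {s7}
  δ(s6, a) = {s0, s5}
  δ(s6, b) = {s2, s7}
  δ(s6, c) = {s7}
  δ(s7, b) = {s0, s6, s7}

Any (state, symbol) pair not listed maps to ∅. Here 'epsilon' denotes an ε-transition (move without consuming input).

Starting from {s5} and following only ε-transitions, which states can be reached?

Begin with {s5}.
ε-move s5 → s7; add s7.

{s5, s7}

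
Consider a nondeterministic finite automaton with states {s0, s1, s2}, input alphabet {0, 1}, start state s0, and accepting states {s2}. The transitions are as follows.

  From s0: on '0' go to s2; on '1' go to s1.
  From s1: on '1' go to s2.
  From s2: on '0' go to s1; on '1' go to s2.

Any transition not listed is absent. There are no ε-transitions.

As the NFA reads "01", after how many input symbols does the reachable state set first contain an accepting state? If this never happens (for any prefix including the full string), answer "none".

1

Start in {s0}.
Read '0': s0→{s2}; now {s2}.
None of the earlier sets intersect F, but {s2} does.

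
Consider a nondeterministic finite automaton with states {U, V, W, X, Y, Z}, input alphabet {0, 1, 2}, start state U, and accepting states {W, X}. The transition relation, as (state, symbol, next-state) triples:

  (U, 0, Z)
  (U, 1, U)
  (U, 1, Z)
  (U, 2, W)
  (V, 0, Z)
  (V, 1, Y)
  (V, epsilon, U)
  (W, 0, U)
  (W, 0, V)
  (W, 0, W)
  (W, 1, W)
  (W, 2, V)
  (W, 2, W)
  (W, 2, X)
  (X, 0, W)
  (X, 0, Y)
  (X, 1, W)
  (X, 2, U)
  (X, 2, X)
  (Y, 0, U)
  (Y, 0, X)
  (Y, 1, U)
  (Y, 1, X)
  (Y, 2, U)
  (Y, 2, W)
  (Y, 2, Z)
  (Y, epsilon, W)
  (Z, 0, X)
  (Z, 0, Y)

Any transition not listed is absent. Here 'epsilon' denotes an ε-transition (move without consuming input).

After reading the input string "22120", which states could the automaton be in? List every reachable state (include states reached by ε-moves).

Start in {U}.
Read '2': U→{W}; now {W}.
Read '2': W→{V, W, X}; union {V, W, X}; ε-closure = {U, V, W, X}.
Read '1': U→{U, Z}, V→{Y}, W→{W}, X→{W}; now {U, W, Y, Z}.
Read '2': U→{W}, W→{V, W, X}, Y→{U, W, Z}, Z→∅; now {U, V, W, X, Z}.
Read '0': U→{Z}, V→{Z}, W→{U, V, W}, X→{W, Y}, Z→{X, Y}; now {U, V, W, X, Y, Z}.

{U, V, W, X, Y, Z}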